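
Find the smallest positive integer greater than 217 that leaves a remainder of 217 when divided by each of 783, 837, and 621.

558496

N − 217 must be a common multiple of 783, 837, and 621.
783 = 3^3 × 29
837 = 3^3 × 31
621 = 3^3 × 23
LCM(783, 837, 621) = 3^3 × 23 × 29 × 31 = 558279.
Smallest N > 217 is LCM + 217 = 558279 + 217 = 558496.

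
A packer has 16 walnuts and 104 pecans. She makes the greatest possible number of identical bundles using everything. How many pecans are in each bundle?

13

Number of bundles = gcd(16, 104).
16 = 2^4
104 = 2^3 × 13
gcd(16, 104) = 2^3 = 8.
pecans per bundle = 104 / 8 = 13.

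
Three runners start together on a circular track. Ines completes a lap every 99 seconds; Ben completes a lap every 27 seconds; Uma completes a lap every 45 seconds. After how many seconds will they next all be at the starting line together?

We need the least common multiple of the intervals.
99 = 3^2 × 11
27 = 3^3
45 = 3^2 × 5
LCM(99, 27, 45) = 3^3 × 5 × 11 = 1485.

1485 seconds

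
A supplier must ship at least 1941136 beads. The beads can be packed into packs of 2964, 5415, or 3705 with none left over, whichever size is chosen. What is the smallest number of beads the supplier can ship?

The number of beads must be a common multiple of 2964, 5415, and 3705, so a multiple of their LCM.
2964 = 2^2 × 3 × 13 × 19
5415 = 3 × 5 × 19^2
3705 = 3 × 5 × 13 × 19
LCM(2964, 5415, 3705) = 2^2 × 3 × 5 × 13 × 19^2 = 281580.
Smallest multiple of 281580 that is ≥ 1941136: ⌈1941136/281580⌉ × 281580 = 7 × 281580 = 1971060.

1971060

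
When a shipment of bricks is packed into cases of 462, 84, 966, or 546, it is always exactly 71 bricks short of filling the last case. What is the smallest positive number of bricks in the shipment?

Being 71 short of a full case of size k means N ≡ −71 (mod k), i.e. N + 71 is a multiple of each size.
462 = 2 × 3 × 7 × 11
84 = 2^2 × 3 × 7
966 = 2 × 3 × 7 × 23
546 = 2 × 3 × 7 × 13
LCM(462, 84, 966, 546) = 2^2 × 3 × 7 × 11 × 13 × 23 = 276276.
Smallest positive N is 276276 − 71 = 276205.

276205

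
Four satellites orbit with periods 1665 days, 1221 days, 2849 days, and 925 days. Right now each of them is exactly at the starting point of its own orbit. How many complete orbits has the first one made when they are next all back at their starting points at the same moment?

The first common completion time is the LCM of the periods.
1665 = 3^2 × 5 × 37
1221 = 3 × 11 × 37
2849 = 7 × 11 × 37
925 = 5^2 × 37
LCM(1665, 1221, 2849, 925) = 3^2 × 5^2 × 7 × 11 × 37 = 641025.
Orbits for period 1665: 641025 / 1665 = 385.

385 orbits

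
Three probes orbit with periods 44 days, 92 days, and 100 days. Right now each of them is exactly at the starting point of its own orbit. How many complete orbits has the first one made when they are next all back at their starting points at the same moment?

575 orbits

The first common completion time is the LCM of the periods.
44 = 2^2 × 11
92 = 2^2 × 23
100 = 2^2 × 5^2
LCM(44, 92, 100) = 2^2 × 5^2 × 11 × 23 = 25300.
Orbits for period 44: 25300 / 44 = 575.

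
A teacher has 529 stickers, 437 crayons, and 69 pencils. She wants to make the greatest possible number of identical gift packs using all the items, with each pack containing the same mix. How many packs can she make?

The pack count must divide each quantity, so the greatest is gcd(529, 437, 69).
529 = 23^2
437 = 19 × 23
69 = 3 × 23
gcd(529, 437, 69) = 23.

23 packs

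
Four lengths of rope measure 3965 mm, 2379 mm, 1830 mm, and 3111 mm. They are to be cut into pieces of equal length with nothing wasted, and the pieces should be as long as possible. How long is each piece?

61 mm

Each piece length must divide every original length, so the longest possible is gcd(3965, 2379, 1830, 3111).
3965 = 5 × 13 × 61
2379 = 3 × 13 × 61
1830 = 2 × 3 × 5 × 61
3111 = 3 × 17 × 61
gcd(3965, 2379, 1830, 3111) = 61.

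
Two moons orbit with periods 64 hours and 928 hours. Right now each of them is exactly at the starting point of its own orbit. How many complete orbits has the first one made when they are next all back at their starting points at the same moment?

29 orbits

The first common completion time is the LCM of the periods.
64 = 2^6
928 = 2^5 × 29
LCM(64, 928) = 2^6 × 29 = 1856.
Orbits for period 64: 1856 / 64 = 29.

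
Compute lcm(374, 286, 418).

374 = 2 × 11 × 17
286 = 2 × 11 × 13
418 = 2 × 11 × 19
LCM(374, 286, 418) = 2 × 11 × 13 × 17 × 19 = 92378.

92378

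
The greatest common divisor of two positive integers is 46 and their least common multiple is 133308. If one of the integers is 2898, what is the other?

For two integers, gcd × lcm = product, so the other is (46 × 133308) / 2898 = 6132168 / 2898 = 2116.

2116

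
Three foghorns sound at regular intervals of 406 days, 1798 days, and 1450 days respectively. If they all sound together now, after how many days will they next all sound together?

314650 days

The first simultaneous occurrence is after LCM of the individual periods.
406 = 2 × 7 × 29
1798 = 2 × 29 × 31
1450 = 2 × 5^2 × 29
LCM(406, 1798, 1450) = 2 × 5^2 × 7 × 29 × 31 = 314650.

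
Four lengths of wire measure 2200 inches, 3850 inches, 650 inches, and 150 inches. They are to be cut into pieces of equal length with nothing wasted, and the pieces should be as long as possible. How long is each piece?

The greatest length dividing all of 2200, 3850, 650, and 150 is their gcd.
2200 = 2^3 × 5^2 × 11
3850 = 2 × 5^2 × 7 × 11
650 = 2 × 5^2 × 13
150 = 2 × 3 × 5^2
gcd(2200, 3850, 650, 150) = 2 × 5^2 = 50.

50 inches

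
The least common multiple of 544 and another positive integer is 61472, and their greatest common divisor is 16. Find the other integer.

1808

gcd × lcm = product of the two integers, so the other integer is (16 × 61472) / 544 = 1808.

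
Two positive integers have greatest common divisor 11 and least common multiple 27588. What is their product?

For any two positive integers, gcd × lcm = product = 11 × 27588 = 303468.

303468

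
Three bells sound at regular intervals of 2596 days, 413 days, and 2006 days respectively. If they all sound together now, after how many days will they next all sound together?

They coincide at every common multiple of the periods; the first is the LCM.
2596 = 2^2 × 11 × 59
413 = 7 × 59
2006 = 2 × 17 × 59
LCM(2596, 413, 2006) = 2^2 × 7 × 11 × 17 × 59 = 308924.

308924 days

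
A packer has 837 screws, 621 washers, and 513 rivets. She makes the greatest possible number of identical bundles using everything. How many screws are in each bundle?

Number of bundles = gcd(837, 621, 513).
837 = 3^3 × 31
621 = 3^3 × 23
513 = 3^3 × 19
gcd(837, 621, 513) = 3^3 = 27.
screws per bundle = 837 / 27 = 31.

31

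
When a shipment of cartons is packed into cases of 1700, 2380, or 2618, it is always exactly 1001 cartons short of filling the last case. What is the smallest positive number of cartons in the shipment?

129899

Being 1001 short of a full case of size k means N ≡ −1001 (mod k), i.e. N + 1001 is a multiple of each size.
1700 = 2^2 × 5^2 × 17
2380 = 2^2 × 5 × 7 × 17
2618 = 2 × 7 × 11 × 17
LCM(1700, 2380, 2618) = 2^2 × 5^2 × 7 × 11 × 17 = 130900.
Smallest positive N is 130900 − 1001 = 129899.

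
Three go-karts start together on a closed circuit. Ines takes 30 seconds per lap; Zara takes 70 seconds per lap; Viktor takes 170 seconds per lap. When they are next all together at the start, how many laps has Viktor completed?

All finish a whole number of cycles simultaneously at t = LCM of the periods.
30 = 2 × 3 × 5
70 = 2 × 5 × 7
170 = 2 × 5 × 17
LCM(30, 70, 170) = 2 × 3 × 5 × 7 × 17 = 3570.
Laps for period 170: 3570 / 170 = 21.

21 laps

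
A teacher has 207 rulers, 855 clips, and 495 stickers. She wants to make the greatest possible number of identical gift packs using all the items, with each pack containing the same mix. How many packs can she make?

The pack count must divide each quantity, so the greatest is gcd(207, 855, 495).
207 = 3^2 × 23
855 = 3^2 × 5 × 19
495 = 3^2 × 5 × 11
gcd(207, 855, 495) = 3^2 = 9.

9 packs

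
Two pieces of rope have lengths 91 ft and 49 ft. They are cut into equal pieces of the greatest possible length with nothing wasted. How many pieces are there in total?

Piece length = gcd(91, 49).
91 = 7 × 13
49 = 7^2
gcd(91, 49) = 7.
Total pieces = 91/7 + 49/7 = 13 + 7 = 20.

20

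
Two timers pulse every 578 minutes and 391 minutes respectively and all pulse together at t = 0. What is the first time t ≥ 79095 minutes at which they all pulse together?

Joint pulses occur at multiples of LCM(578, 391).
578 = 2 × 17^2
391 = 17 × 23
LCM(578, 391) = 2 × 17^2 × 23 = 13294.
Smallest multiple of 13294 that is ≥ 79095: ⌈79095/13294⌉ × 13294 = 6 × 13294 = 79764.

79764 minutes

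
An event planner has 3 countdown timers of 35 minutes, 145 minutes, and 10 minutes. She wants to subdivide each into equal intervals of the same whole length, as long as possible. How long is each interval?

5 minutes

The interval must divide each timer length; the longest such is the gcd.
35 = 5 × 7
145 = 5 × 29
10 = 2 × 5
gcd(35, 145, 10) = 5.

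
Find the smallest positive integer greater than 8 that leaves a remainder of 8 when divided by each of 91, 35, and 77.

5013

N − 8 must be a common multiple of 91, 35, and 77.
91 = 7 × 13
35 = 5 × 7
77 = 7 × 11
LCM(91, 35, 77) = 5 × 7 × 11 × 13 = 5005.
Smallest N > 8 is LCM + 8 = 5005 + 8 = 5013.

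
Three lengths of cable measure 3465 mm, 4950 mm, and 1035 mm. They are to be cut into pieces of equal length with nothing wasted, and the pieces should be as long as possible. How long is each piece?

Each piece length must divide every original length, so the longest possible is gcd(3465, 4950, 1035).
3465 = 3^2 × 5 × 7 × 11
4950 = 2 × 3^2 × 5^2 × 11
1035 = 3^2 × 5 × 23
gcd(3465, 4950, 1035) = 3^2 × 5 = 45.

45 mm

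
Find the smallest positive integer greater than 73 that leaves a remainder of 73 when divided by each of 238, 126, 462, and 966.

541999

N − 73 must be a common multiple of 238, 126, 462, and 966.
238 = 2 × 7 × 17
126 = 2 × 3^2 × 7
462 = 2 × 3 × 7 × 11
966 = 2 × 3 × 7 × 23
LCM(238, 126, 462, 966) = 2 × 3^2 × 7 × 11 × 17 × 23 = 541926.
Smallest N > 73 is LCM + 73 = 541926 + 73 = 541999.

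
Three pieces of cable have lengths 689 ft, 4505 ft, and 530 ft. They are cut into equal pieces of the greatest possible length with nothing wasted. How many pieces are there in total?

108

Piece length = gcd(689, 4505, 530).
689 = 13 × 53
4505 = 5 × 17 × 53
530 = 2 × 5 × 53
gcd(689, 4505, 530) = 53.
Total pieces = 689/53 + 4505/53 + 530/53 = 13 + 85 + 10 = 108.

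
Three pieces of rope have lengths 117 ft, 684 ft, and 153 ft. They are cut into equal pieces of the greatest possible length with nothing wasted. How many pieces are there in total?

Piece length = gcd(117, 684, 153).
117 = 3^2 × 13
684 = 2^2 × 3^2 × 19
153 = 3^2 × 17
gcd(117, 684, 153) = 3^2 = 9.
Total pieces = 117/9 + 684/9 + 153/9 = 13 + 76 + 17 = 106.

106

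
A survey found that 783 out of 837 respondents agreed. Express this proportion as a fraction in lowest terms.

29/31

783 = 3^3 × 29
837 = 3^3 × 31
gcd(783, 837) = 3^3 = 27.
Divide numerator and denominator by 27: 783/837 = 29/31.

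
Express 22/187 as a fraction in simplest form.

22 = 2 × 11
187 = 11 × 17
gcd(22, 187) = 11.
Divide numerator and denominator by 11: 22/187 = 2/17.

2/17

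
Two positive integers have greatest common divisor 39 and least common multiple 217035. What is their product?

For any two positive integers, gcd × lcm = product = 39 × 217035 = 8464365.

8464365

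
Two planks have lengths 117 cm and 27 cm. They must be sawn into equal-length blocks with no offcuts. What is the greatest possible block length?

By the Euclidean algorithm:
117 = 4 × 27 + 9
27 = 3 × 9 + 0
gcd(117, 27) = 9.

9 cm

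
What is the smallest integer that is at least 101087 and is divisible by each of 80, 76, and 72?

109440

The integer must be a common multiple of 80, 76, and 72, so a multiple of their LCM.
80 = 2^4 × 5
76 = 2^2 × 19
72 = 2^3 × 3^2
LCM(80, 76, 72) = 2^4 × 3^2 × 5 × 19 = 13680.
Smallest multiple of 13680 that is ≥ 101087: ⌈101087/13680⌉ × 13680 = 8 × 13680 = 109440.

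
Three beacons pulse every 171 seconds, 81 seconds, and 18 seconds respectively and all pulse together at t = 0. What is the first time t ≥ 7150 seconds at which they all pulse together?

Joint pulses occur at multiples of LCM(171, 81, 18).
171 = 3^2 × 19
81 = 3^4
18 = 2 × 3^2
LCM(171, 81, 18) = 2 × 3^4 × 19 = 3078.
Smallest multiple of 3078 that is ≥ 7150: ⌈7150/3078⌉ × 3078 = 3 × 3078 = 9234.

9234 seconds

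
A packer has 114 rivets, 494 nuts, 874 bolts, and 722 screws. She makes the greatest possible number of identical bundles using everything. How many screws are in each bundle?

19

Number of bundles = gcd(114, 494, 874, 722).
114 = 2 × 3 × 19
494 = 2 × 13 × 19
874 = 2 × 19 × 23
722 = 2 × 19^2
gcd(114, 494, 874, 722) = 2 × 19 = 38.
screws per bundle = 722 / 38 = 19.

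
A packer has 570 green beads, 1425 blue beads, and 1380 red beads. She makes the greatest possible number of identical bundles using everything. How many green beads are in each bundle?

38

Number of bundles = gcd(570, 1425, 1380).
570 = 2 × 3 × 5 × 19
1425 = 3 × 5^2 × 19
1380 = 2^2 × 3 × 5 × 23
gcd(570, 1425, 1380) = 3 × 5 = 15.
green beads per bundle = 570 / 15 = 38.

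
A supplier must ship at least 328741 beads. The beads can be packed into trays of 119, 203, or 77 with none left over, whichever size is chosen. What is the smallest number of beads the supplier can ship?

The number of beads must be a common multiple of 119, 203, and 77, so a multiple of their LCM.
119 = 7 × 17
203 = 7 × 29
77 = 7 × 11
LCM(119, 203, 77) = 7 × 11 × 17 × 29 = 37961.
Smallest multiple of 37961 that is ≥ 328741: ⌈328741/37961⌉ × 37961 = 9 × 37961 = 341649.

341649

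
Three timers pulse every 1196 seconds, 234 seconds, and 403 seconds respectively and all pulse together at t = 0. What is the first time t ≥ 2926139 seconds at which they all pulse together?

Joint pulses occur at multiples of LCM(1196, 234, 403).
1196 = 2^2 × 13 × 23
234 = 2 × 3^2 × 13
403 = 13 × 31
LCM(1196, 234, 403) = 2^2 × 3^2 × 13 × 23 × 31 = 333684.
Smallest multiple of 333684 that is ≥ 2926139: ⌈2926139/333684⌉ × 333684 = 9 × 333684 = 3003156.

3003156 seconds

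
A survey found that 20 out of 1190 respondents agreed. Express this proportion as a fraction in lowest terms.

20 = 2^2 × 5
1190 = 2 × 5 × 7 × 17
gcd(20, 1190) = 2 × 5 = 10.
Divide numerator and denominator by 10: 20/1190 = 2/119.

2/119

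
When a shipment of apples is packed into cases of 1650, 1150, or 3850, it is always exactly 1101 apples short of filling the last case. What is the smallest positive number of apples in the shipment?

Being 1101 short of a full case of size k means N ≡ −1101 (mod k), i.e. N + 1101 is a multiple of each size.
1650 = 2 × 3 × 5^2 × 11
1150 = 2 × 5^2 × 23
3850 = 2 × 5^2 × 7 × 11
LCM(1650, 1150, 3850) = 2 × 3 × 5^2 × 7 × 11 × 23 = 265650.
Smallest positive N is 265650 − 1101 = 264549.

264549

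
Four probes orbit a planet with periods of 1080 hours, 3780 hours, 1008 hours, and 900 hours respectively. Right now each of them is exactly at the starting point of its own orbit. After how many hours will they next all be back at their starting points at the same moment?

The first simultaneous occurrence is after LCM of the individual periods.
1080 = 2^3 × 3^3 × 5
3780 = 2^2 × 3^3 × 5 × 7
1008 = 2^4 × 3^2 × 7
900 = 2^2 × 3^2 × 5^2
LCM(1080, 3780, 1008, 900) = 2^4 × 3^3 × 5^2 × 7 = 75600.

75600 hours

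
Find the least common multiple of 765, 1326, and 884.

765 = 3^2 × 5 × 17
1326 = 2 × 3 × 13 × 17
884 = 2^2 × 13 × 17
LCM(765, 1326, 884) = 2^2 × 3^2 × 5 × 13 × 17 = 39780.

39780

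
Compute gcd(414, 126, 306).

414 = 2 × 3^2 × 23
126 = 2 × 3^2 × 7
306 = 2 × 3^2 × 17
gcd(414, 126, 306) = 2 × 3^2 = 18.

18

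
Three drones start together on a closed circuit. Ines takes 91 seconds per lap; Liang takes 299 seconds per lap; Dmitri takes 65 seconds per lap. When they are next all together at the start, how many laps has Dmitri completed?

The first common completion time is the LCM of the periods.
91 = 7 × 13
299 = 13 × 23
65 = 5 × 13
LCM(91, 299, 65) = 5 × 7 × 13 × 23 = 10465.
Laps for period 65: 10465 / 65 = 161.

161 laps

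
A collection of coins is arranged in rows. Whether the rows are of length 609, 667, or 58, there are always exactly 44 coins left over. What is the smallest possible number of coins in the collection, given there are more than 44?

28058

N − 44 must be a common multiple of 609, 667, and 58.
609 = 3 × 7 × 29
667 = 23 × 29
58 = 2 × 29
LCM(609, 667, 58) = 2 × 3 × 7 × 23 × 29 = 28014.
Smallest N > 44 is LCM + 44 = 28014 + 44 = 28058.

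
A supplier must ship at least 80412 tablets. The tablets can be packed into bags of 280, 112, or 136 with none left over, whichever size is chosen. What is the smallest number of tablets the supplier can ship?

85680

The number of tablets must be a common multiple of 280, 112, and 136, so a multiple of their LCM.
280 = 2^3 × 5 × 7
112 = 2^4 × 7
136 = 2^3 × 17
LCM(280, 112, 136) = 2^4 × 5 × 7 × 17 = 9520.
Smallest multiple of 9520 that is ≥ 80412: ⌈80412/9520⌉ × 9520 = 9 × 9520 = 85680.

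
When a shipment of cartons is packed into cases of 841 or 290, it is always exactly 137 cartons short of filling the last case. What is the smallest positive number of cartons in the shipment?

Being 137 short of a full case of size k means N ≡ −137 (mod k), i.e. N + 137 is a multiple of each size.
841 = 29^2
290 = 2 × 5 × 29
LCM(841, 290) = 2 × 5 × 29^2 = 8410.
Smallest positive N is 8410 − 137 = 8273.

8273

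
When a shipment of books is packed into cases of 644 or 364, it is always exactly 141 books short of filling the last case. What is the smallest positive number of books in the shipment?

Being 141 short of a full case of size k means N ≡ −141 (mod k), i.e. N + 141 is a multiple of each size.
644 = 2^2 × 7 × 23
364 = 2^2 × 7 × 13
LCM(644, 364) = 2^2 × 7 × 13 × 23 = 8372.
Smallest positive N is 8372 − 141 = 8231.

8231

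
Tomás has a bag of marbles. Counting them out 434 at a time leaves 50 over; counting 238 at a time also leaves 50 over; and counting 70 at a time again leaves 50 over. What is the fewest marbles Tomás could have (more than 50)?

N − 50 must be a common multiple of 434, 238, and 70.
434 = 2 × 7 × 31
238 = 2 × 7 × 17
70 = 2 × 5 × 7
LCM(434, 238, 70) = 2 × 5 × 7 × 17 × 31 = 36890.
Smallest N > 50 is LCM + 50 = 36890 + 50 = 36940.

36940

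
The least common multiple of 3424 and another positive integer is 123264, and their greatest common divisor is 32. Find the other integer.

gcd × lcm = product of the two integers, so the other integer is (32 × 123264) / 3424 = 1152.

1152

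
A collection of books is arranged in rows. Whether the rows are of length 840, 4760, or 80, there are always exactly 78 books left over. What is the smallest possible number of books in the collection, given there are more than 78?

N − 78 must be a common multiple of 840, 4760, and 80.
840 = 2^3 × 3 × 5 × 7
4760 = 2^3 × 5 × 7 × 17
80 = 2^4 × 5
LCM(840, 4760, 80) = 2^4 × 3 × 5 × 7 × 17 = 28560.
Smallest N > 78 is LCM + 78 = 28560 + 78 = 28638.

28638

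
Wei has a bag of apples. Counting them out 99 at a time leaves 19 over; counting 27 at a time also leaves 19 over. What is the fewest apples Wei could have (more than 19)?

N − 19 must be a common multiple of 99 and 27.
99 = 3^2 × 11
27 = 3^3
LCM(99, 27) = 3^3 × 11 = 297.
Smallest N > 19 is LCM + 19 = 297 + 19 = 316.

316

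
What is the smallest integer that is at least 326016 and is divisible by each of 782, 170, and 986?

The integer must be a common multiple of 782, 170, and 986, so a multiple of their LCM.
782 = 2 × 17 × 23
170 = 2 × 5 × 17
986 = 2 × 17 × 29
LCM(782, 170, 986) = 2 × 5 × 17 × 23 × 29 = 113390.
Smallest multiple of 113390 that is ≥ 326016: ⌈326016/113390⌉ × 113390 = 3 × 113390 = 340170.

340170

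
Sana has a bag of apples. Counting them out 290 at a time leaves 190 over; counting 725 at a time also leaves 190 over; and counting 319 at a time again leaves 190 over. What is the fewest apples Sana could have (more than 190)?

N − 190 must be a common multiple of 290, 725, and 319.
290 = 2 × 5 × 29
725 = 5^2 × 29
319 = 11 × 29
LCM(290, 725, 319) = 2 × 5^2 × 11 × 29 = 15950.
Smallest N > 190 is LCM + 190 = 15950 + 190 = 16140.

16140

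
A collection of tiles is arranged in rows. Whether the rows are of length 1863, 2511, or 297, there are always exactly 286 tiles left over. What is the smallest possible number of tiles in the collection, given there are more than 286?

635569

N − 286 must be a common multiple of 1863, 2511, and 297.
1863 = 3^4 × 23
2511 = 3^4 × 31
297 = 3^3 × 11
LCM(1863, 2511, 297) = 3^4 × 11 × 23 × 31 = 635283.
Smallest N > 286 is LCM + 286 = 635283 + 286 = 635569.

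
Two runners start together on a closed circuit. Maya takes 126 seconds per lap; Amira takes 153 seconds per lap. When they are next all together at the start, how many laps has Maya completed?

17 laps

All finish a whole number of cycles simultaneously at t = LCM of the periods.
126 = 2 × 3^2 × 7
153 = 3^2 × 17
LCM(126, 153) = 2 × 3^2 × 7 × 17 = 2142.
Laps for period 126: 2142 / 126 = 17.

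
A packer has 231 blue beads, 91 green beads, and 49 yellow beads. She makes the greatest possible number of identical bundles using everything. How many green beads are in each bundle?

13

Number of bundles = gcd(231, 91, 49).
231 = 3 × 7 × 11
91 = 7 × 13
49 = 7^2
gcd(231, 91, 49) = 7.
green beads per bundle = 91 / 7 = 13.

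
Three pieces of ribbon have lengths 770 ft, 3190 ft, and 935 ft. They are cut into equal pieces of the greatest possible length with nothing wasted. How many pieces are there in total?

Piece length = gcd(770, 3190, 935).
770 = 2 × 5 × 7 × 11
3190 = 2 × 5 × 11 × 29
935 = 5 × 11 × 17
gcd(770, 3190, 935) = 5 × 11 = 55.
Total pieces = 770/55 + 3190/55 + 935/55 = 14 + 58 + 17 = 89.

89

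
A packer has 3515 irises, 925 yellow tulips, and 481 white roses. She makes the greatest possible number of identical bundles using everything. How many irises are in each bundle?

Number of bundles = gcd(3515, 925, 481).
3515 = 5 × 19 × 37
925 = 5^2 × 37
481 = 13 × 37
gcd(3515, 925, 481) = 37.
irises per bundle = 3515 / 37 = 95.

95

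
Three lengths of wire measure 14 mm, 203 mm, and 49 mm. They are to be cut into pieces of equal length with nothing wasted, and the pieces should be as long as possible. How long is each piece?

Each piece length must divide every original length, so the longest possible is gcd(14, 203, 49).
14 = 2 × 7
203 = 7 × 29
49 = 7^2
gcd(14, 203, 49) = 7.

7 mm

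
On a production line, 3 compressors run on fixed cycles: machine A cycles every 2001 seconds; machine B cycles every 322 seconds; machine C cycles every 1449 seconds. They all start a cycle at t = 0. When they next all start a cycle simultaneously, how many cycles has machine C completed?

All finish a whole number of cycles simultaneously at t = LCM of the periods.
2001 = 3 × 23 × 29
322 = 2 × 7 × 23
1449 = 3^2 × 7 × 23
LCM(2001, 322, 1449) = 2 × 3^2 × 7 × 23 × 29 = 84042.
Cycles for period 1449: 84042 / 1449 = 58.

58 cycles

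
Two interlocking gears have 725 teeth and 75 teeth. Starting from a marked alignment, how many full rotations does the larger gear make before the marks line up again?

3 rotations

They are all back at their starting positions together after one LCM of the periods.
725 = 5^2 × 29
75 = 3 × 5^2
LCM(725, 75) = 3 × 5^2 × 29 = 2175.
Rotations for period 725: 2175 / 725 = 3.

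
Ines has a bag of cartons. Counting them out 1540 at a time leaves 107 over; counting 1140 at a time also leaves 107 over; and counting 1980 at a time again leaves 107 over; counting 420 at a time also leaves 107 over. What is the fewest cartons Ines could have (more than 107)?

N − 107 must be a common multiple of 1540, 1140, 1980, and 420.
1540 = 2^2 × 5 × 7 × 11
1140 = 2^2 × 3 × 5 × 19
1980 = 2^2 × 3^2 × 5 × 11
420 = 2^2 × 3 × 5 × 7
LCM(1540, 1140, 1980, 420) = 2^2 × 3^2 × 5 × 7 × 11 × 19 = 263340.
Smallest N > 107 is LCM + 107 = 263340 + 107 = 263447.

263447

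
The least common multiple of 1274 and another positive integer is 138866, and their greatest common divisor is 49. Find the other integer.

gcd × lcm = product of the two integers, so the other integer is (49 × 138866) / 1274 = 5341.

5341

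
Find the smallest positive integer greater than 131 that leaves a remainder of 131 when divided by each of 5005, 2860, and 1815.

660791

N − 131 must be a common multiple of 5005, 2860, and 1815.
5005 = 5 × 7 × 11 × 13
2860 = 2^2 × 5 × 11 × 13
1815 = 3 × 5 × 11^2
LCM(5005, 2860, 1815) = 2^2 × 3 × 5 × 7 × 11^2 × 13 = 660660.
Smallest N > 131 is LCM + 131 = 660660 + 131 = 660791.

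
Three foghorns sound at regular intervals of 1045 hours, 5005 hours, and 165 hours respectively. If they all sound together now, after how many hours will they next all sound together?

We need the least common multiple of the intervals.
1045 = 5 × 11 × 19
5005 = 5 × 7 × 11 × 13
165 = 3 × 5 × 11
LCM(1045, 5005, 165) = 3 × 5 × 7 × 11 × 13 × 19 = 285285.

285285 hours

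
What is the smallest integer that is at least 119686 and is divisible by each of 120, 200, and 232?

The integer must be a common multiple of 120, 200, and 232, so a multiple of their LCM.
120 = 2^3 × 3 × 5
200 = 2^3 × 5^2
232 = 2^3 × 29
LCM(120, 200, 232) = 2^3 × 3 × 5^2 × 29 = 17400.
Smallest multiple of 17400 that is ≥ 119686: ⌈119686/17400⌉ × 17400 = 7 × 17400 = 121800.

121800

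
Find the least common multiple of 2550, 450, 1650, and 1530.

2550 = 2 × 3 × 5^2 × 17
450 = 2 × 3^2 × 5^2
1650 = 2 × 3 × 5^2 × 11
1530 = 2 × 3^2 × 5 × 17
LCM(2550, 450, 1650, 1530) = 2 × 3^2 × 5^2 × 11 × 17 = 84150.

84150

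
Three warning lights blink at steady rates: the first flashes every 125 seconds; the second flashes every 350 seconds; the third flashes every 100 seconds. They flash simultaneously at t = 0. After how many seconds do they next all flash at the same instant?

3500 seconds

They coincide at every common multiple of the periods; the first is the LCM.
125 = 5^3
350 = 2 × 5^2 × 7
100 = 2^2 × 5^2
LCM(125, 350, 100) = 2^2 × 5^3 × 7 = 3500.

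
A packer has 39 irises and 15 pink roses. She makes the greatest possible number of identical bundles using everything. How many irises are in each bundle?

Number of bundles = gcd(39, 15).
39 = 3 × 13
15 = 3 × 5
gcd(39, 15) = 3.
irises per bundle = 39 / 3 = 13.

13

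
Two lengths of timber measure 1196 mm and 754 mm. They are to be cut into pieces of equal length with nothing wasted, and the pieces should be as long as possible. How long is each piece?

26 mm

The greatest length dividing all of 1196 and 754 is their gcd.
1196 = 2^2 × 13 × 23
754 = 2 × 13 × 29
gcd(1196, 754) = 2 × 13 = 26.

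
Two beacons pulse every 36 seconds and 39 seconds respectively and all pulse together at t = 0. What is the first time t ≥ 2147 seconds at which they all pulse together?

2340 seconds

Joint pulses occur at multiples of LCM(36, 39).
36 = 2^2 × 3^2
39 = 3 × 13
LCM(36, 39) = 2^2 × 3^2 × 13 = 468.
Smallest multiple of 468 that is ≥ 2147: ⌈2147/468⌉ × 468 = 5 × 468 = 2340.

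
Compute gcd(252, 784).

252 = 2^2 × 3^2 × 7
784 = 2^4 × 7^2
gcd(252, 784) = 2^2 × 7 = 28.

28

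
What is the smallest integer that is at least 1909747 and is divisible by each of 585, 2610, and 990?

The integer must be a common multiple of 585, 2610, and 990, so a multiple of their LCM.
585 = 3^2 × 5 × 13
2610 = 2 × 3^2 × 5 × 29
990 = 2 × 3^2 × 5 × 11
LCM(585, 2610, 990) = 2 × 3^2 × 5 × 11 × 13 × 29 = 373230.
Smallest multiple of 373230 that is ≥ 1909747: ⌈1909747/373230⌉ × 373230 = 6 × 373230 = 2239380.

2239380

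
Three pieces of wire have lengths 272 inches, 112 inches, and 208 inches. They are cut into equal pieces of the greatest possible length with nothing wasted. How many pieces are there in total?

Piece length = gcd(272, 112, 208).
272 = 2^4 × 17
112 = 2^4 × 7
208 = 2^4 × 13
gcd(272, 112, 208) = 2^4 = 16.
Total pieces = 272/16 + 112/16 + 208/16 = 17 + 7 + 13 = 37.

37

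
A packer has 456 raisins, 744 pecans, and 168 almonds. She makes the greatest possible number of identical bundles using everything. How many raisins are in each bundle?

Number of bundles = gcd(456, 744, 168).
456 = 2^3 × 3 × 19
744 = 2^3 × 3 × 31
168 = 2^3 × 3 × 7
gcd(456, 744, 168) = 2^3 × 3 = 24.
raisins per bundle = 456 / 24 = 19.

19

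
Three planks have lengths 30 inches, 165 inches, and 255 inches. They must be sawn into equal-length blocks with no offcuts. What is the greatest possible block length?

15 inches

The block length must divide every plank, so the greatest is gcd(30, 165, 255).
30 = 2 × 3 × 5
165 = 3 × 5 × 11
255 = 3 × 5 × 17
gcd(30, 165, 255) = 3 × 5 = 15.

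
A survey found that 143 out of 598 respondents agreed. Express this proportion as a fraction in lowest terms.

143 = 11 × 13
598 = 2 × 13 × 23
gcd(143, 598) = 13.
Divide numerator and denominator by 13: 143/598 = 11/46.

11/46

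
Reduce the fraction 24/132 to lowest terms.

2/11

24 = 2^3 × 3
132 = 2^2 × 3 × 11
gcd(24, 132) = 2^2 × 3 = 12.
Divide numerator and denominator by 12: 24/132 = 2/11.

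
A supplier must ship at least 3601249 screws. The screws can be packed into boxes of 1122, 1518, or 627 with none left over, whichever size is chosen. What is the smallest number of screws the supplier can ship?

The number of screws must be a common multiple of 1122, 1518, and 627, so a multiple of their LCM.
1122 = 2 × 3 × 11 × 17
1518 = 2 × 3 × 11 × 23
627 = 3 × 11 × 19
LCM(1122, 1518, 627) = 2 × 3 × 11 × 17 × 19 × 23 = 490314.
Smallest multiple of 490314 that is ≥ 3601249: ⌈3601249/490314⌉ × 490314 = 8 × 490314 = 3922512.

3922512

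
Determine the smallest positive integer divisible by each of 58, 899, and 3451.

58 = 2 × 29
899 = 29 × 31
3451 = 7 × 17 × 29
LCM(58, 899, 3451) = 2 × 7 × 17 × 29 × 31 = 213962.

213962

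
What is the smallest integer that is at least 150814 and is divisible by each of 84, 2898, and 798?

The integer must be a common multiple of 84, 2898, and 798, so a multiple of their LCM.
84 = 2^2 × 3 × 7
2898 = 2 × 3^2 × 7 × 23
798 = 2 × 3 × 7 × 19
LCM(84, 2898, 798) = 2^2 × 3^2 × 7 × 19 × 23 = 110124.
Smallest multiple of 110124 that is ≥ 150814: ⌈150814/110124⌉ × 110124 = 2 × 110124 = 220248.

220248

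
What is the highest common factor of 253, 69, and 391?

23

253 = 11 × 23
69 = 3 × 23
391 = 17 × 23
gcd(253, 69, 391) = 23.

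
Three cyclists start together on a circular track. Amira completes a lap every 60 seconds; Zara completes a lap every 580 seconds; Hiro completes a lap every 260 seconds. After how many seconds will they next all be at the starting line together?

22620 seconds

The first simultaneous occurrence is after LCM of the individual periods.
60 = 2^2 × 3 × 5
580 = 2^2 × 5 × 29
260 = 2^2 × 5 × 13
LCM(60, 580, 260) = 2^2 × 3 × 5 × 13 × 29 = 22620.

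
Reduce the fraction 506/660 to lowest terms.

506 = 2 × 11 × 23
660 = 2^2 × 3 × 5 × 11
gcd(506, 660) = 2 × 11 = 22.
Divide numerator and denominator by 22: 506/660 = 23/30.

23/30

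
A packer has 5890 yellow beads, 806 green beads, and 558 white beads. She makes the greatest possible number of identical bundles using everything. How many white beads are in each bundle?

9

Number of bundles = gcd(5890, 806, 558).
5890 = 2 × 5 × 19 × 31
806 = 2 × 13 × 31
558 = 2 × 3^2 × 31
gcd(5890, 806, 558) = 2 × 31 = 62.
white beads per bundle = 558 / 62 = 9.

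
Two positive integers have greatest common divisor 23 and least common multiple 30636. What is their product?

For any two positive integers, gcd × lcm = product = 23 × 30636 = 704628.

704628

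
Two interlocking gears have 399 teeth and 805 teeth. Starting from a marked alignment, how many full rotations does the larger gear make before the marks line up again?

57 rotations

They are all back at their starting positions together after one LCM of the periods.
399 = 3 × 7 × 19
805 = 5 × 7 × 23
LCM(399, 805) = 3 × 5 × 7 × 19 × 23 = 45885.
Rotations for period 805: 45885 / 805 = 57.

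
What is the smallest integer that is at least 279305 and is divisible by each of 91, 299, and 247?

318136

The integer must be a common multiple of 91, 299, and 247, so a multiple of their LCM.
91 = 7 × 13
299 = 13 × 23
247 = 13 × 19
LCM(91, 299, 247) = 7 × 13 × 19 × 23 = 39767.
Smallest multiple of 39767 that is ≥ 279305: ⌈279305/39767⌉ × 39767 = 8 × 39767 = 318136.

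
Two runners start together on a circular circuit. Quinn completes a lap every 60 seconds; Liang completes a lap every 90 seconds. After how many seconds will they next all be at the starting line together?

The first simultaneous occurrence is after LCM of the individual periods.
60 = 2^2 × 3 × 5
90 = 2 × 3^2 × 5
LCM(60, 90) = 2^2 × 3^2 × 5 = 180.

180 seconds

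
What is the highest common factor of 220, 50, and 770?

220 = 2^2 × 5 × 11
50 = 2 × 5^2
770 = 2 × 5 × 7 × 11
gcd(220, 50, 770) = 2 × 5 = 10.

10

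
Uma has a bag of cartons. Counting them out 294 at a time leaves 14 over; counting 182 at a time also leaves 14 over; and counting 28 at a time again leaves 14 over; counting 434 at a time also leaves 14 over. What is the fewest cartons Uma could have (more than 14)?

N − 14 must be a common multiple of 294, 182, 28, and 434.
294 = 2 × 3 × 7^2
182 = 2 × 7 × 13
28 = 2^2 × 7
434 = 2 × 7 × 31
LCM(294, 182, 28, 434) = 2^2 × 3 × 7^2 × 13 × 31 = 236964.
Smallest N > 14 is LCM + 14 = 236964 + 14 = 236978.

236978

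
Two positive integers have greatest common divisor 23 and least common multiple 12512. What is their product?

For any two positive integers, gcd × lcm = product = 23 × 12512 = 287776.

287776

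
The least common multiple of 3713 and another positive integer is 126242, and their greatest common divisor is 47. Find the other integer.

1598

gcd × lcm = product of the two integers, so the other integer is (47 × 126242) / 3713 = 1598.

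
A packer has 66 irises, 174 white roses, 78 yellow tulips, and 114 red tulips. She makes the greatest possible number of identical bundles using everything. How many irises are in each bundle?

11

Number of bundles = gcd(66, 174, 78, 114).
66 = 2 × 3 × 11
174 = 2 × 3 × 29
78 = 2 × 3 × 13
114 = 2 × 3 × 19
gcd(66, 174, 78, 114) = 2 × 3 = 6.
irises per bundle = 66 / 6 = 11.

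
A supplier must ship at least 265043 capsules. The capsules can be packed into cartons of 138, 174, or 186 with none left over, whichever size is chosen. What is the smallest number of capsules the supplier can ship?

372186

The number of capsules must be a common multiple of 138, 174, and 186, so a multiple of their LCM.
138 = 2 × 3 × 23
174 = 2 × 3 × 29
186 = 2 × 3 × 31
LCM(138, 174, 186) = 2 × 3 × 23 × 29 × 31 = 124062.
Smallest multiple of 124062 that is ≥ 265043: ⌈265043/124062⌉ × 124062 = 3 × 124062 = 372186.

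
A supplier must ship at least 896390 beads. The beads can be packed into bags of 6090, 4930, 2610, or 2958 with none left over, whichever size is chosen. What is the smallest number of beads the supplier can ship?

931770

The number of beads must be a common multiple of 6090, 4930, 2610, and 2958, so a multiple of their LCM.
6090 = 2 × 3 × 5 × 7 × 29
4930 = 2 × 5 × 17 × 29
2610 = 2 × 3^2 × 5 × 29
2958 = 2 × 3 × 17 × 29
LCM(6090, 4930, 2610, 2958) = 2 × 3^2 × 5 × 7 × 17 × 29 = 310590.
Smallest multiple of 310590 that is ≥ 896390: ⌈896390/310590⌉ × 310590 = 3 × 310590 = 931770.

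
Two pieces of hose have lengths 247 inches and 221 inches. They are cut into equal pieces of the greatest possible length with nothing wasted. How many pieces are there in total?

Piece length = gcd(247, 221).
247 = 13 × 19
221 = 13 × 17
gcd(247, 221) = 13.
Total pieces = 247/13 + 221/13 = 19 + 17 = 36.

36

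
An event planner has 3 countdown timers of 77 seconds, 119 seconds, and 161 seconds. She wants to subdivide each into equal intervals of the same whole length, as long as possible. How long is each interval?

7 seconds

The interval must divide each timer length; the longest such is the gcd.
77 = 7 × 11
119 = 7 × 17
161 = 7 × 23
gcd(77, 119, 161) = 7.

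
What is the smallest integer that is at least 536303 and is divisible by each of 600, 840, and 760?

The integer must be a common multiple of 600, 840, and 760, so a multiple of their LCM.
600 = 2^3 × 3 × 5^2
840 = 2^3 × 3 × 5 × 7
760 = 2^3 × 5 × 19
LCM(600, 840, 760) = 2^3 × 3 × 5^2 × 7 × 19 = 79800.
Smallest multiple of 79800 that is ≥ 536303: ⌈536303/79800⌉ × 79800 = 7 × 79800 = 558600.

558600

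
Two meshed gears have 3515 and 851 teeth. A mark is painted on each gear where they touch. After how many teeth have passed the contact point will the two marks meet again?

80845 teeth

They coincide at every common multiple of the periods; the first is the LCM.
3515 = 5 × 19 × 37
851 = 23 × 37
LCM(3515, 851) = 5 × 19 × 23 × 37 = 80845.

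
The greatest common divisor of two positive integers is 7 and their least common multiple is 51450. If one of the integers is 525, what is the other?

For two integers, gcd × lcm = product, so the other is (7 × 51450) / 525 = 360150 / 525 = 686.

686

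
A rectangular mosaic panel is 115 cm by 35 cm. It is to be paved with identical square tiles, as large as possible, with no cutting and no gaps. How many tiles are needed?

161

Tile side = gcd(115, 35).
115 = 5 × 23
35 = 5 × 7
gcd(115, 35) = 5.
Tiles: (115/5) × (35/5) = 23 × 7 = 161.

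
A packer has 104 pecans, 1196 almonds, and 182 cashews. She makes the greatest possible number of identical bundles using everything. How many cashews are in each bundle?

Number of bundles = gcd(104, 1196, 182).
104 = 2^3 × 13
1196 = 2^2 × 13 × 23
182 = 2 × 7 × 13
gcd(104, 1196, 182) = 2 × 13 = 26.
cashews per bundle = 182 / 26 = 7.

7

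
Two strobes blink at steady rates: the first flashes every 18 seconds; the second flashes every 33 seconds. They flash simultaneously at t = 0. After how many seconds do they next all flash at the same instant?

They coincide at every common multiple of the periods; the first is the LCM.
18 = 2 × 3^2
33 = 3 × 11
LCM(18, 33) = 2 × 3^2 × 11 = 198.

198 seconds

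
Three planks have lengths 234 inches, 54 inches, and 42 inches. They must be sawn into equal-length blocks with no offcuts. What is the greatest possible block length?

6 inches

This is the greatest common divisor of 234, 54, and 42.
234 = 2 × 3^2 × 13
54 = 2 × 3^3
42 = 2 × 3 × 7
gcd(234, 54, 42) = 2 × 3 = 6.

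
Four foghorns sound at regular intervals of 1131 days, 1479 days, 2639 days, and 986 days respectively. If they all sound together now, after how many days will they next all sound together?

269178 days

The first simultaneous occurrence is after LCM of the individual periods.
1131 = 3 × 13 × 29
1479 = 3 × 17 × 29
2639 = 7 × 13 × 29
986 = 2 × 17 × 29
LCM(1131, 1479, 2639, 986) = 2 × 3 × 7 × 13 × 17 × 29 = 269178.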